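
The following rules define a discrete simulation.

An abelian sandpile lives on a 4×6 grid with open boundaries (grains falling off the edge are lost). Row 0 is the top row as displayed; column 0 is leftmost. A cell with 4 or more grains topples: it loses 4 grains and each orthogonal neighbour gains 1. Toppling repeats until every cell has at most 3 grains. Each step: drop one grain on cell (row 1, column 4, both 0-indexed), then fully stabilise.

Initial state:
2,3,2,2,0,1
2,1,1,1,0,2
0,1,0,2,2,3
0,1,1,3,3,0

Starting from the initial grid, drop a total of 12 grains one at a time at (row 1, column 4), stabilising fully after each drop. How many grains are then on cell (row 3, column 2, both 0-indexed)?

0) 2,3,2,2,0,1
2,1,1,1,0,2
0,1,0,2,2,3
0,1,1,3,3,0
1) 2,3,2,2,0,1
2,1,1,1,1,2
0,1,0,2,2,3
0,1,1,3,3,0
2) 2,3,2,2,0,1
2,1,1,1,2,2
0,1,0,2,2,3
0,1,1,3,3,0
3) 2,3,2,2,0,1
2,1,1,1,3,2
0,1,0,2,2,3
0,1,1,3,3,0
4) 2,3,2,2,1,1
2,1,1,2,0,3
0,1,0,2,3,3
0,1,1,3,3,0
5) 2,3,2,2,1,1
2,1,1,2,1,3
0,1,0,2,3,3
0,1,1,3,3,0
6) 2,3,2,2,1,1
2,1,1,2,2,3
0,1,0,2,3,3
0,1,1,3,3,0
7) 2,3,2,2,1,1
2,1,1,2,3,3
0,1,0,2,3,3
0,1,1,3,3,0
8) 2,3,2,3,2,2
2,1,2,0,3,1
0,1,1,1,3,1
0,1,2,1,1,2
9) 2,3,2,3,3,2
2,1,2,1,1,2
0,1,1,2,0,2
0,1,2,1,2,2
10) 2,3,2,3,3,2
2,1,2,1,2,2
0,1,1,2,0,2
0,1,2,1,2,2
11) 2,3,2,3,3,2
2,1,2,1,3,2
0,1,1,2,0,2
0,1,2,1,2,2
12) 2,3,3,0,1,3
2,1,2,3,1,3
0,1,1,2,1,2
0,1,2,1,2,2

2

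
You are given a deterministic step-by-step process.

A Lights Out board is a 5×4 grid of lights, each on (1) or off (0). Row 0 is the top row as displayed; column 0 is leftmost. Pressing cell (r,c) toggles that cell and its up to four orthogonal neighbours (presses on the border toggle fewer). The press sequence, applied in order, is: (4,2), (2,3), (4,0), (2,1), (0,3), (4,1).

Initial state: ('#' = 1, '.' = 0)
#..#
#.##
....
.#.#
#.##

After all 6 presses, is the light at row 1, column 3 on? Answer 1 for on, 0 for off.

1

step 0: #..#
#.##
....
.#.#
#.##
step 1: #..#
#.##
....
.###
##..
step 2: #..#
#.#.
..##
.##.
##..
step 3: #..#
#.#.
..##
###.
....
step 4: #..#
###.
##.#
#.#.
....
step 5: #.#.
####
##.#
#.#.
....
step 6: #.#.
####
##.#
###.
###.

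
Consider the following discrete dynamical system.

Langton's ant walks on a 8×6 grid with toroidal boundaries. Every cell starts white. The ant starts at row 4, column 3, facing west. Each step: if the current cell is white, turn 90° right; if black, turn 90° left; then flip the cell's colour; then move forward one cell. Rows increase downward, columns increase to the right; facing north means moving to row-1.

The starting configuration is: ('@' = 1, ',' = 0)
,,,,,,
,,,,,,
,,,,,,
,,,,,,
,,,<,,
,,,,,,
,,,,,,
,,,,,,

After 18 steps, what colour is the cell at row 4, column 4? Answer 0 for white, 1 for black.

0

[0] ,,,,,,
,,,,,,
,,,,,,
,,,,,,
,,,<,,
,,,,,,
,,,,,,
,,,,,,
[1] ,,,,,,
,,,,,,
,,,,,,
,,,^,,
,,,@,,
,,,,,,
,,,,,,
,,,,,,
[2] ,,,,,,
,,,,,,
,,,,,,
,,,@>,
,,,@,,
,,,,,,
,,,,,,
,,,,,,
[3] ,,,,,,
,,,,,,
,,,,,,
,,,@@,
,,,@v,
,,,,,,
,,,,,,
,,,,,,
[4] ,,,,,,
,,,,,,
,,,,,,
,,,@@,
,,,<@,
,,,,,,
,,,,,,
,,,,,,
[5] ,,,,,,
,,,,,,
,,,,,,
,,,@@,
,,,,@,
,,,v,,
,,,,,,
,,,,,,
[6] ,,,,,,
,,,,,,
,,,,,,
,,,@@,
,,,,@,
,,<@,,
,,,,,,
,,,,,,
[7] ,,,,,,
,,,,,,
,,,,,,
,,,@@,
,,^,@,
,,@@,,
,,,,,,
,,,,,,
[8] ,,,,,,
,,,,,,
,,,,,,
,,,@@,
,,@>@,
,,@@,,
,,,,,,
,,,,,,
[9] ,,,,,,
,,,,,,
,,,,,,
,,,@@,
,,@@@,
,,@v,,
,,,,,,
,,,,,,
[10] ,,,,,,
,,,,,,
,,,,,,
,,,@@,
,,@@@,
,,@,>,
,,,,,,
,,,,,,
[11] ,,,,,,
,,,,,,
,,,,,,
,,,@@,
,,@@@,
,,@,@,
,,,,v,
,,,,,,
[12] ,,,,,,
,,,,,,
,,,,,,
,,,@@,
,,@@@,
,,@,@,
,,,<@,
,,,,,,
[13] ,,,,,,
,,,,,,
,,,,,,
,,,@@,
,,@@@,
,,@^@,
,,,@@,
,,,,,,
[14] ,,,,,,
,,,,,,
,,,,,,
,,,@@,
,,@@@,
,,@@>,
,,,@@,
,,,,,,
[15] ,,,,,,
,,,,,,
,,,,,,
,,,@@,
,,@@^,
,,@@,,
,,,@@,
,,,,,,
[16] ,,,,,,
,,,,,,
,,,,,,
,,,@@,
,,@<,,
,,@@,,
,,,@@,
,,,,,,
[17] ,,,,,,
,,,,,,
,,,,,,
,,,@@,
,,@,,,
,,@v,,
,,,@@,
,,,,,,
[18] ,,,,,,
,,,,,,
,,,,,,
,,,@@,
,,@,,,
,,@,>,
,,,@@,
,,,,,,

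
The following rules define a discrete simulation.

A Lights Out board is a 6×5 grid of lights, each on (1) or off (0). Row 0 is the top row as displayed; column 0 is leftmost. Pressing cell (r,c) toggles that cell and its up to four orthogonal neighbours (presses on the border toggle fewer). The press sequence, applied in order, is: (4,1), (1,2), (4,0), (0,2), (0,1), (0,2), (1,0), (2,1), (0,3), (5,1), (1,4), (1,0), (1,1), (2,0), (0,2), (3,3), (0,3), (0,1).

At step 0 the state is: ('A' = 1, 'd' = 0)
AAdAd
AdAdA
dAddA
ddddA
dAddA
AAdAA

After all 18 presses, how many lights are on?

16

0) AAdAd
AdAdA
dAddA
ddddA
dAddA
AAdAA
1) AAdAd
AdAdA
dAddA
dAddA
AdAdA
AddAA
2) AAAAd
AAdAA
dAAdA
dAddA
AdAdA
AddAA
3) AAAAd
AAdAA
dAAdA
AAddA
dAAdA
dddAA
4) Adddd
AAAAA
dAAdA
AAddA
dAAdA
dddAA
5) dAAdd
AdAAA
dAAdA
AAddA
dAAdA
dddAA
6) dddAd
AddAA
dAAdA
AAddA
dAAdA
dddAA
7) AddAd
dAdAA
AAAdA
AAddA
dAAdA
dddAA
8) AddAd
dddAA
ddddA
AdddA
dAAdA
dddAA
9) AdAdA
ddddA
ddddA
AdddA
dAAdA
dddAA
10) AdAdA
ddddA
ddddA
AdddA
ddAdA
AAAAA
11) AdAdd
dddAd
ddddd
AdddA
ddAdA
AAAAA
12) ddAdd
AAdAd
Adddd
AdddA
ddAdA
AAAAA
13) dAAdd
ddAAd
AAddd
AdddA
ddAdA
AAAAA
14) dAAdd
AdAAd
ddddd
ddddA
ddAdA
AAAAA
15) dddAd
AddAd
ddddd
ddddA
ddAdA
AAAAA
16) dddAd
AddAd
dddAd
ddAAd
ddAAA
AAAAA
17) ddAdA
Adddd
dddAd
ddAAd
ddAAA
AAAAA
18) AAddA
AAddd
dddAd
ddAAd
ddAAA
AAAAA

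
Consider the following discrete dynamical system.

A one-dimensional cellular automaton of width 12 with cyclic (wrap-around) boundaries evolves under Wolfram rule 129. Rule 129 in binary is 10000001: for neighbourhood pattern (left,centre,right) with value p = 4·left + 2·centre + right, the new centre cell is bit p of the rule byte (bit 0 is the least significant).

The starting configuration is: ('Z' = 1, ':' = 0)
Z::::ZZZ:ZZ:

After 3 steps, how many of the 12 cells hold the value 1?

8

0) Z::::ZZZ:ZZ:
1) ::ZZ::Z:::::
2) Z:::::::ZZZZ
3) ::ZZZZZ::ZZZ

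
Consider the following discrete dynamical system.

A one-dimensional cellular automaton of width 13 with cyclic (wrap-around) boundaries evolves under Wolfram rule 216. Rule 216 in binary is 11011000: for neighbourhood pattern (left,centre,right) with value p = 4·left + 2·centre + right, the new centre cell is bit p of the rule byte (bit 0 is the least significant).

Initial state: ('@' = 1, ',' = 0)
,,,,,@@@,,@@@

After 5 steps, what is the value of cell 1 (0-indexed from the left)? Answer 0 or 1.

step 0: ,,,,,@@@,,@@@
step 1: @,,,,@@@@,@@@
step 2: @@,,,@@@@,@@@
step 3: @@@,,@@@@,@@@
step 4: @@@@,@@@@,@@@
step 5: @@@@,@@@@,@@@

1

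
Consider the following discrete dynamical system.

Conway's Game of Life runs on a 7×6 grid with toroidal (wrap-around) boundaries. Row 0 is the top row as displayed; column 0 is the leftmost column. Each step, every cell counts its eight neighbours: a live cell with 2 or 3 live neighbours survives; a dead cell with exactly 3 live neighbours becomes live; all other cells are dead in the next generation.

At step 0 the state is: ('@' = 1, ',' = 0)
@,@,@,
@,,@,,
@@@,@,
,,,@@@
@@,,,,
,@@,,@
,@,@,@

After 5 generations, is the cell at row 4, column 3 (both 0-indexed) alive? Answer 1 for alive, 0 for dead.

[0] @,@,@,
@,,@,,
@@@,@,
,,,@@@
@@,,,,
,@@,,@
,@,@,@
[1] @,@,@,
@,,,@,
@@@,,,
,,,@@,
,@,@,,
,,,,@@
,,,@,@
[2] @@,,@,
@,@,,,
@@@,@,
@,,@@,
,,@@,@
@,@@,@
@,,@,,
[3] @,@@,,
,,@,,,
@,@,@,
@,,,,,
,,,,,,
@,,,,@
,,,@,,
[4] ,@@@,,
,,@,,@
,,,@,@
,@,,,@
@,,,,@
,,,,,,
@@@@@@
[5] ,,,,,,
@@,,,,
,,@,,@
,,,,,@
@,,,,@
,,@@,,
@,,,@@

0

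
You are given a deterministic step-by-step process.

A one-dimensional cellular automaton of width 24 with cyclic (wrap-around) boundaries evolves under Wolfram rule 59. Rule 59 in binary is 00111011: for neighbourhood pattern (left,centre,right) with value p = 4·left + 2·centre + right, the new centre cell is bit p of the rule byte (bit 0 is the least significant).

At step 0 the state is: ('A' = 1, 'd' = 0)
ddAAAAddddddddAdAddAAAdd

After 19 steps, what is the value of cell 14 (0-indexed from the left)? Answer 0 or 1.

0

0) ddAAAAddddddddAdAddAAAdd
1) AAAdddAAAAAAAAdAdAAAddAA
2) dddAAAAdddddddAdAAddAAAd
3) AAAAdddAAAAAAAdAAdAAAddA
4) ddddAAAAddddddAAdAAddAAA
5) AAAAAdddAAAAAAAdAAdAAAdd
6) AddddAAAAddddddAAdAAddAA
7) dAAAAAdddAAAAAAAdAAdAAAd
8) AAddddAAAAddddddAAdAAddA
9) ddAAAAAdddAAAAAAAdAAdAAA
10) AAAddddAAAAddddddAAdAAdd
11) AddAAAAAdddAAAAAAAdAAdAA
12) dAAAddddAAAAddddddAAdAAd
13) AAddAAAAAdddAAAAAAAdAAdA
14) ddAAAddddAAAAddddddAAdAA
15) AAAddAAAAAdddAAAAAAAdAAd
16) AddAAAddddAAAAddddddAAdA
17) dAAAddAAAAAdddAAAAAAAdAA
18) AAddAAAddddAAAAddddddAAd
19) AdAAAddAAAAAdddAAAAAAAdA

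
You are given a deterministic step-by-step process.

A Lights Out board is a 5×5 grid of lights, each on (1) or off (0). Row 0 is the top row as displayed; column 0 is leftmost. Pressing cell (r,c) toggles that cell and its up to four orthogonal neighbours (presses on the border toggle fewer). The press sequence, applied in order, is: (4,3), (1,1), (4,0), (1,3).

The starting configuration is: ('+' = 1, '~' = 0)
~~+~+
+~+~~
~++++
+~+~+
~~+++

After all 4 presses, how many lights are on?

t=0: ~~+~+
+~+~~
~++++
+~+~+
~~+++
t=1: ~~+~+
+~+~~
~++++
+~+++
~~~~~
t=2: ~++~+
~+~~~
~~+++
+~+++
~~~~~
t=3: ~++~+
~+~~~
~~+++
~~+++
++~~~
t=4: ~++++
~++++
~~+~+
~~+++
++~~~

15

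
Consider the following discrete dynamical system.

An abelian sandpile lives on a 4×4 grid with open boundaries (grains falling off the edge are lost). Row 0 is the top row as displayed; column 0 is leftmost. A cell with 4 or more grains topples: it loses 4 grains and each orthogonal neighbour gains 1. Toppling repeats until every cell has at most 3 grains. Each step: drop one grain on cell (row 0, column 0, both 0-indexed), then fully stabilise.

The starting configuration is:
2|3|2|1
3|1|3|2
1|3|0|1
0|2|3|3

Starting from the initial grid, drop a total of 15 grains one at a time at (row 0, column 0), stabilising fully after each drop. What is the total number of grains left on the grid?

step 0: 2|3|2|1
3|1|3|2
1|3|0|1
0|2|3|3
step 1: 3|3|2|1
3|1|3|2
1|3|0|1
0|2|3|3
step 2: 2|0|3|1
0|3|3|2
2|3|0|1
0|2|3|3
step 3: 3|0|3|1
0|3|3|2
2|3|0|1
0|2|3|3
step 4: 0|1|3|1
1|3|3|2
2|3|0|1
0|2|3|3
step 5: 1|1|3|1
1|3|3|2
2|3|0|1
0|2|3|3
step 6: 2|1|3|1
1|3|3|2
2|3|0|1
0|2|3|3
step 7: 3|1|3|1
1|3|3|2
2|3|0|1
0|2|3|3
step 8: 0|2|3|1
2|3|3|2
2|3|0|1
0|2|3|3
step 9: 1|2|3|1
2|3|3|2
2|3|0|1
0|2|3|3
step 10: 2|2|3|1
2|3|3|2
2|3|0|1
0|2|3|3
step 11: 3|2|3|1
2|3|3|2
2|3|0|1
0|2|3|3
step 12: 0|3|3|1
3|3|3|2
2|3|0|1
0|2|3|3
step 13: 1|3|3|1
3|3|3|2
2|3|0|1
0|2|3|3
step 14: 2|3|3|1
3|3|3|2
2|3|0|1
0|2|3|3
step 15: 3|3|3|1
3|3|3|2
2|3|0|1
0|2|3|3

35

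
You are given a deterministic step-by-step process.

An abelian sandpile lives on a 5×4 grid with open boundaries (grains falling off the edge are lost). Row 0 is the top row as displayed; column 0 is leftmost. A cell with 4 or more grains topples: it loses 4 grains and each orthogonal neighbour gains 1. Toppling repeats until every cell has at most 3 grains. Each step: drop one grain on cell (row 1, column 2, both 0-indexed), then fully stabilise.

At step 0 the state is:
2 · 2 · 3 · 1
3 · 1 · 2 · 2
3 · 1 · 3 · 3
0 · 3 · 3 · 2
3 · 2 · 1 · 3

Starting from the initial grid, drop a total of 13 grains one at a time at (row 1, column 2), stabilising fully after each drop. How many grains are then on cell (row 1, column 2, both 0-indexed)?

0

0) 2 · 2 · 3 · 1
3 · 1 · 2 · 2
3 · 1 · 3 · 3
0 · 3 · 3 · 2
3 · 2 · 1 · 3
1) 2 · 2 · 3 · 1
3 · 1 · 3 · 2
3 · 1 · 3 · 3
0 · 3 · 3 · 2
3 · 2 · 1 · 3
2) 2 · 3 · 0 · 3
3 · 2 · 3 · 0
3 · 3 · 2 · 2
1 · 0 · 2 · 1
3 · 3 · 3 · 0
3) 2 · 3 · 1 · 3
3 · 3 · 0 · 1
3 · 3 · 3 · 2
1 · 0 · 2 · 1
3 · 3 · 3 · 0
4) 2 · 3 · 1 · 3
3 · 3 · 1 · 1
3 · 3 · 3 · 2
1 · 0 · 2 · 1
3 · 3 · 3 · 0
5) 2 · 3 · 1 · 3
3 · 3 · 2 · 1
3 · 3 · 3 · 2
1 · 0 · 2 · 1
3 · 3 · 3 · 0
6) 2 · 3 · 1 · 3
3 · 3 · 3 · 1
3 · 3 · 3 · 2
1 · 0 · 2 · 1
3 · 3 · 3 · 0
7) 0 · 1 · 3 · 3
2 · 3 · 2 · 2
1 · 2 · 1 · 3
2 · 1 · 3 · 1
3 · 3 · 3 · 0
8) 0 · 1 · 3 · 3
2 · 3 · 3 · 2
1 · 2 · 1 · 3
2 · 1 · 3 · 1
3 · 3 · 3 · 0
9) 0 · 3 · 1 · 1
3 · 0 · 3 · 1
1 · 3 · 3 · 0
2 · 1 · 3 · 2
3 · 3 · 3 · 0
10) 0 · 3 · 2 · 1
3 · 2 · 1 · 2
3 · 1 · 2 · 1
0 · 1 · 2 · 3
1 · 2 · 1 · 1
11) 0 · 3 · 2 · 1
3 · 2 · 2 · 2
3 · 1 · 2 · 1
0 · 1 · 2 · 3
1 · 2 · 1 · 1
12) 0 · 3 · 2 · 1
3 · 2 · 3 · 2
3 · 1 · 2 · 1
0 · 1 · 2 · 3
1 · 2 · 1 · 1
13) 0 · 3 · 3 · 1
3 · 3 · 0 · 3
3 · 1 · 3 · 1
0 · 1 · 2 · 3
1 · 2 · 1 · 1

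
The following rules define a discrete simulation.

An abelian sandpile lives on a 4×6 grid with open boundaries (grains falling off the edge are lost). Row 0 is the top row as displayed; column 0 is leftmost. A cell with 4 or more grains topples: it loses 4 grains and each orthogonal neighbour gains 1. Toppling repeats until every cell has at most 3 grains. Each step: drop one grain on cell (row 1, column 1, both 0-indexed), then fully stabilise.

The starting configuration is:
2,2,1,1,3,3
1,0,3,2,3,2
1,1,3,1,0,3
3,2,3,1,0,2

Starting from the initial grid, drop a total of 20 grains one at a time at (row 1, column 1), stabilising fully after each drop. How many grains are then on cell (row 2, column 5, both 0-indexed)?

gen 0: 2,2,1,1,3,3
1,0,3,2,3,2
1,1,3,1,0,3
3,2,3,1,0,2
gen 1: 2,2,1,1,3,3
1,1,3,2,3,2
1,1,3,1,0,3
3,2,3,1,0,2
gen 2: 2,2,1,1,3,3
1,2,3,2,3,2
1,1,3,1,0,3
3,2,3,1,0,2
gen 3: 2,2,1,1,3,3
1,3,3,2,3,2
1,1,3,1,0,3
3,2,3,1,0,2
gen 4: 2,3,2,1,3,3
2,1,1,3,3,2
1,3,1,2,0,3
3,3,0,2,0,2
gen 5: 2,3,2,1,3,3
2,2,1,3,3,2
1,3,1,2,0,3
3,3,0,2,0,2
gen 6: 2,3,2,1,3,3
2,3,1,3,3,2
1,3,1,2,0,3
3,3,0,2,0,2
gen 7: 3,0,3,1,3,3
3,2,2,3,3,2
3,1,2,2,0,3
0,1,1,2,0,2
gen 8: 3,0,3,1,3,3
3,3,2,3,3,2
3,1,2,2,0,3
0,1,1,2,0,2
gen 9: 0,2,3,1,3,3
2,1,3,3,3,2
0,3,2,2,0,3
1,1,1,2,0,2
gen 10: 0,2,3,1,3,3
2,2,3,3,3,2
0,3,2,2,0,3
1,1,1,2,0,2
gen 11: 0,2,3,1,3,3
2,3,3,3,3,2
0,3,2,2,0,3
1,1,1,2,0,2
gen 12: 1,0,2,0,2,1
3,3,3,3,2,1
1,1,1,0,3,0
1,2,2,3,0,3
gen 13: 2,1,3,1,2,1
0,2,1,0,3,1
2,2,2,1,3,0
1,2,2,3,0,3
gen 14: 2,1,3,1,2,1
0,3,1,0,3,1
2,2,2,1,3,0
1,2,2,3,0,3
gen 15: 2,2,3,1,2,1
1,0,2,0,3,1
2,3,2,1,3,0
1,2,2,3,0,3
gen 16: 2,2,3,1,2,1
1,1,2,0,3,1
2,3,2,1,3,0
1,2,2,3,0,3
gen 17: 2,2,3,1,2,1
1,2,2,0,3,1
2,3,2,1,3,0
1,2,2,3,0,3
gen 18: 2,2,3,1,2,1
1,3,2,0,3,1
2,3,2,1,3,0
1,2,2,3,0,3
gen 19: 2,3,3,1,2,1
2,1,3,0,3,1
3,0,3,1,3,0
1,3,2,3,0,3
gen 20: 2,3,3,1,2,1
2,2,3,0,3,1
3,0,3,1,3,0
1,3,2,3,0,3

0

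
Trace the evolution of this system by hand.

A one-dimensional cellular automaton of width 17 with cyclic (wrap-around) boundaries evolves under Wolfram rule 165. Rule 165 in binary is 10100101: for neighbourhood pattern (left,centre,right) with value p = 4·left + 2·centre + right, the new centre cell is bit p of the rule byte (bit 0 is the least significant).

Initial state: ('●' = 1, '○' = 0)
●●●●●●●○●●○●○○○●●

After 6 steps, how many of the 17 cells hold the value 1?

[0] ●●●●●●●○●●○●○○○●●
[1] ●●●●●●○●○○●●○●○○●
[2] ●●●●●○●●○○○○●●○○○
[3] ○●●●○●○○○●●○○○○●○
[4] ○○●○●●○●○○○○●●○●○
[5] ●○●●○○●●○●●○○○●●○
[6] ●●○○○○○○●○○○●○○○●

5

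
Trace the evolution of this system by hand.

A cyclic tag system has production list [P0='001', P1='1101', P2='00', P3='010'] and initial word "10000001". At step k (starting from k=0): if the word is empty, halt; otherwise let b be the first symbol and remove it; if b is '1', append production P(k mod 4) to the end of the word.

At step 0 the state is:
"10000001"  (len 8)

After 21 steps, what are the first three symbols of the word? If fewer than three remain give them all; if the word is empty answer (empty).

k=0  "10000001"  (len 8)
k=1  "0000001001"  (len 10)
k=2  "000001001"  (len 9)
k=3  "00001001"  (len 8)
k=4  "0001001"  (len 7)
k=5  "001001"  (len 6)
k=6  "01001"  (len 5)
k=7  "1001"  (len 4)
k=8  "001010"  (len 6)
k=9  "01010"  (len 5)
k=10  "1010"  (len 4)
k=11  "01000"  (len 5)
k=12  "1000"  (len 4)
k=13  "000001"  (len 6)
k=14  "00001"  (len 5)
k=15  "0001"  (len 4)
k=16  "001"  (len 3)
k=17  "01"  (len 2)
k=18  "1"  (len 1)
k=19  "00"  (len 2)
k=20  "0"  (len 1)
k=21  (halted — word empty)

(empty)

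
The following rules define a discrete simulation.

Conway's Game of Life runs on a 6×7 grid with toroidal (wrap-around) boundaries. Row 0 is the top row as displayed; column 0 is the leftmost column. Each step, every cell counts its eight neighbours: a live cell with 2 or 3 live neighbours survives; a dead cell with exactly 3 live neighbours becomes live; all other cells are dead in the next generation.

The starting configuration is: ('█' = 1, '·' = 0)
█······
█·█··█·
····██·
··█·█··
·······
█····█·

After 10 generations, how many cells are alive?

t=0: █······
█·█··█·
····██·
··█·█··
·······
█····█·
t=1: █······
·█··██·
·█··███
···███·
·······
······█
t=2: █····██
·█··█··
█·█···█
···█··█
····██·
·······
t=3: █····██
·█·····
████·██
█··██·█
····██·
····█··
t=4: █····██
····█··
···█·█·
·······
······█
····█··
t=5: ····███
····█··
····█··
·······
·······
█······
t=6: ····███
···██··
·······
·······
·······
·····██
t=7: ···█··█
···██··
·······
·······
·······
····█·█
t=8: ···█···
···██··
·······
·······
·······
·····█·
t=9: ···█···
···██··
·······
·······
·······
·······
t=10: ···██··
···██··
·······
·······
·······
·······

4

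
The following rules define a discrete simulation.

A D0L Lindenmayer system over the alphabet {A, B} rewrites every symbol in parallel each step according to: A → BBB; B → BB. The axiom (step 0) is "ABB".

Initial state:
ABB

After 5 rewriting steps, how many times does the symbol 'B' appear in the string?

step 0: ABB
step 1: BBBBBBB
step 2: BBBBBBBBBBBBBB
step 3: BBBBBBBBBBBBBBBBBBBBBBBBBBBB
step 4: BBBBBBBBBBBBBBBBBBBBBBBBBBBBBBBBBBBBBBBBBBBBBBBBBBBBBBBB
step 5: BBBBBBBBBBBBBBBBBBBBBBBBBBBBBBBBBBBBBBBBBBBBBBBBBBBBBBBBBBBBBBBBBBBBBBBBBBBBBBBBBBBBBBBBBBBBBBBBBBBBBBBBBBBBBBBB

112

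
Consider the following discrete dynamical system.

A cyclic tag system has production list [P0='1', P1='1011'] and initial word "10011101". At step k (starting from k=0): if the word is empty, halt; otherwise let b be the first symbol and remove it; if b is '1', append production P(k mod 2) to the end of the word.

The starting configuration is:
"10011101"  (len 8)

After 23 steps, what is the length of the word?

26

0) "10011101"  (len 8)
1) "00111011"  (len 8)
2) "0111011"  (len 7)
3) "111011"  (len 6)
4) "110111011"  (len 9)
5) "101110111"  (len 9)
6) "011101111011"  (len 12)
7) "11101111011"  (len 11)
8) "11011110111011"  (len 14)
9) "10111101110111"  (len 14)
10) "01111011101111011"  (len 17)
11) "1111011101111011"  (len 16)
12) "1110111011110111011"  (len 19)
13) "1101110111101110111"  (len 19)
14) "1011101111011101111011"  (len 22)
15) "0111011110111011110111"  (len 22)
16) "111011110111011110111"  (len 21)
17) "110111101110111101111"  (len 21)
18) "101111011101111011111011"  (len 24)
19) "011110111011110111110111"  (len 24)
20) "11110111011110111110111"  (len 23)
21) "11101110111101111101111"  (len 23)
22) "11011101111011111011111011"  (len 26)
23) "10111011110111110111110111"  (len 26)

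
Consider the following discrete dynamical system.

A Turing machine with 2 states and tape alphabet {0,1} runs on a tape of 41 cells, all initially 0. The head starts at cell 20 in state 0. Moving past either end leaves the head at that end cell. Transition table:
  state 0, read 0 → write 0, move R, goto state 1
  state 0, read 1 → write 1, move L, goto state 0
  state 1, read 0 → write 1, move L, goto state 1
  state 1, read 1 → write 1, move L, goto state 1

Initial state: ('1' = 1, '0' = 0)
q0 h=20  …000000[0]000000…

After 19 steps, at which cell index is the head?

gen 0: q0 h=20  …000000[0]000000…
gen 1: q1 h=21  …000000[0]000000…
gen 2: q1 h=20  …000000[0]100000…
gen 3: q1 h=19  …000000[0]110000…
gen 4: q1 h=18  …000000[0]111000…
gen 5: q1 h=17  …000000[0]111100…
gen 6: q1 h=16  …000000[0]111110…
gen 7: q1 h=15  …000000[0]111111…
gen 8: q1 h=14  …000000[0]111111…
gen 9: q1 h=13  …000000[0]111111…
gen 10: q1 h=12  …000000[0]111111…
gen 11: q1 h=11  …000000[0]111111…
gen 12: q1 h=10  …000000[0]111111…
gen 13: q1 h= 9  …000000[0]111111…
gen 14: q1 h= 8  …000000[0]111111…
gen 15: q1 h= 7  …000000[0]111111…
gen 16: q1 h= 6  |000000[0]111111…
gen 17: q1 h= 5  |00000[0]111111…
gen 18: q1 h= 4  |0000[0]111111…
gen 19: q1 h= 3  |000[0]111111…

3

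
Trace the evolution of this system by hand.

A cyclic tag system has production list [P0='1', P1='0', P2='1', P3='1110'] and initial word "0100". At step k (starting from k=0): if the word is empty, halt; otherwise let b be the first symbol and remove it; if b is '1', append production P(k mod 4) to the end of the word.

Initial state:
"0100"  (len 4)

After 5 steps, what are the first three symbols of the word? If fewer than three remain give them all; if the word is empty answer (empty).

0) "0100"  (len 4)
1) "100"  (len 3)
2) "000"  (len 3)
3) "00"  (len 2)
4) "0"  (len 1)
5) (halted — word empty)

(empty)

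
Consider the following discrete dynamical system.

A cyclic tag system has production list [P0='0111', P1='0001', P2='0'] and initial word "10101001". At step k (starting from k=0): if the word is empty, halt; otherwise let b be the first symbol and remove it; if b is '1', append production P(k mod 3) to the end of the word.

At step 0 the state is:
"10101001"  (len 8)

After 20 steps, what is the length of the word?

0) "10101001"  (len 8)
1) "01010010111"  (len 11)
2) "1010010111"  (len 10)
3) "0100101110"  (len 10)
4) "100101110"  (len 9)
5) "001011100001"  (len 12)
6) "01011100001"  (len 11)
7) "1011100001"  (len 10)
8) "0111000010001"  (len 13)
9) "111000010001"  (len 12)
10) "110000100010111"  (len 15)
11) "100001000101110001"  (len 18)
12) "000010001011100010"  (len 18)
13) "00010001011100010"  (len 17)
14) "0010001011100010"  (len 16)
15) "010001011100010"  (len 15)
16) "10001011100010"  (len 14)
17) "00010111000100001"  (len 17)
18) "0010111000100001"  (len 16)
19) "010111000100001"  (len 15)
20) "10111000100001"  (len 14)

14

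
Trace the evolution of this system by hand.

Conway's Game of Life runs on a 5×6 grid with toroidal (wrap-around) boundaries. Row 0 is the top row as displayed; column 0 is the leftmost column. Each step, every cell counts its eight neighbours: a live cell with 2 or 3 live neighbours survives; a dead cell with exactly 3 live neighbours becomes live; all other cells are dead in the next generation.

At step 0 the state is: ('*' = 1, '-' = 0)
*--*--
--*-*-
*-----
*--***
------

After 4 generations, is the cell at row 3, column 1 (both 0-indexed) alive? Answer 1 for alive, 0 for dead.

1

gen 0: *--*--
--*-*-
*-----
*--***
------
gen 1: ---*--
-*-*-*
**----
*---**
*--*--
gen 2: *--*--
-*--*-
-**---
----*-
*--*--
gen 3: ******
**-*--
-***--
-***--
---***
gen 4: ------
------
----*-
**----
------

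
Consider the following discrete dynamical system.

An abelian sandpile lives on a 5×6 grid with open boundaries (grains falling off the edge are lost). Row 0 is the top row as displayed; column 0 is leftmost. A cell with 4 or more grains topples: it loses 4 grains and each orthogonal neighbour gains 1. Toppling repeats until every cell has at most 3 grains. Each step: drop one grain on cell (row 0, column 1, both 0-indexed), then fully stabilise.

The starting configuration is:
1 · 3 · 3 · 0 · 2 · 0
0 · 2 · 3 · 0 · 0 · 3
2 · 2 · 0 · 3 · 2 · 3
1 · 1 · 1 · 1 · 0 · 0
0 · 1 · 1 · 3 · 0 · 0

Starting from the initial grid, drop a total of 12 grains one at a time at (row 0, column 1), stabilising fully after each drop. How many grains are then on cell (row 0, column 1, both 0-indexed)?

0) 1 · 3 · 3 · 0 · 2 · 0
0 · 2 · 3 · 0 · 0 · 3
2 · 2 · 0 · 3 · 2 · 3
1 · 1 · 1 · 1 · 0 · 0
0 · 1 · 1 · 3 · 0 · 0
1) 2 · 2 · 1 · 1 · 2 · 0
1 · 0 · 1 · 1 · 0 · 3
2 · 3 · 1 · 3 · 2 · 3
1 · 1 · 1 · 1 · 0 · 0
0 · 1 · 1 · 3 · 0 · 0
2) 2 · 3 · 1 · 1 · 2 · 0
1 · 0 · 1 · 1 · 0 · 3
2 · 3 · 1 · 3 · 2 · 3
1 · 1 · 1 · 1 · 0 · 0
0 · 1 · 1 · 3 · 0 · 0
3) 3 · 0 · 2 · 1 · 2 · 0
1 · 1 · 1 · 1 · 0 · 3
2 · 3 · 1 · 3 · 2 · 3
1 · 1 · 1 · 1 · 0 · 0
0 · 1 · 1 · 3 · 0 · 0
4) 3 · 1 · 2 · 1 · 2 · 0
1 · 1 · 1 · 1 · 0 · 3
2 · 3 · 1 · 3 · 2 · 3
1 · 1 · 1 · 1 · 0 · 0
0 · 1 · 1 · 3 · 0 · 0
5) 3 · 2 · 2 · 1 · 2 · 0
1 · 1 · 1 · 1 · 0 · 3
2 · 3 · 1 · 3 · 2 · 3
1 · 1 · 1 · 1 · 0 · 0
0 · 1 · 1 · 3 · 0 · 0
6) 3 · 3 · 2 · 1 · 2 · 0
1 · 1 · 1 · 1 · 0 · 3
2 · 3 · 1 · 3 · 2 · 3
1 · 1 · 1 · 1 · 0 · 0
0 · 1 · 1 · 3 · 0 · 0
7) 0 · 1 · 3 · 1 · 2 · 0
2 · 2 · 1 · 1 · 0 · 3
2 · 3 · 1 · 3 · 2 · 3
1 · 1 · 1 · 1 · 0 · 0
0 · 1 · 1 · 3 · 0 · 0
8) 0 · 2 · 3 · 1 · 2 · 0
2 · 2 · 1 · 1 · 0 · 3
2 · 3 · 1 · 3 · 2 · 3
1 · 1 · 1 · 1 · 0 · 0
0 · 1 · 1 · 3 · 0 · 0
9) 0 · 3 · 3 · 1 · 2 · 0
2 · 2 · 1 · 1 · 0 · 3
2 · 3 · 1 · 3 · 2 · 3
1 · 1 · 1 · 1 · 0 · 0
0 · 1 · 1 · 3 · 0 · 0
10) 1 · 1 · 0 · 2 · 2 · 0
2 · 3 · 2 · 1 · 0 · 3
2 · 3 · 1 · 3 · 2 · 3
1 · 1 · 1 · 1 · 0 · 0
0 · 1 · 1 · 3 · 0 · 0
11) 1 · 2 · 0 · 2 · 2 · 0
2 · 3 · 2 · 1 · 0 · 3
2 · 3 · 1 · 3 · 2 · 3
1 · 1 · 1 · 1 · 0 · 0
0 · 1 · 1 · 3 · 0 · 0
12) 1 · 3 · 0 · 2 · 2 · 0
2 · 3 · 2 · 1 · 0 · 3
2 · 3 · 1 · 3 · 2 · 3
1 · 1 · 1 · 1 · 0 · 0
0 · 1 · 1 · 3 · 0 · 0

3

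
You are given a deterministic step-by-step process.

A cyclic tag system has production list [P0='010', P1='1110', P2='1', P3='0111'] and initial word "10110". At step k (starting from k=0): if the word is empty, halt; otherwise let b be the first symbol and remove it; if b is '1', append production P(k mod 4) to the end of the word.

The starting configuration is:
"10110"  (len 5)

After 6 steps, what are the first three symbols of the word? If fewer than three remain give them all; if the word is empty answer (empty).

step 0: "10110"  (len 5)
step 1: "0110010"  (len 7)
step 2: "110010"  (len 6)
step 3: "100101"  (len 6)
step 4: "001010111"  (len 9)
step 5: "01010111"  (len 8)
step 6: "1010111"  (len 7)

101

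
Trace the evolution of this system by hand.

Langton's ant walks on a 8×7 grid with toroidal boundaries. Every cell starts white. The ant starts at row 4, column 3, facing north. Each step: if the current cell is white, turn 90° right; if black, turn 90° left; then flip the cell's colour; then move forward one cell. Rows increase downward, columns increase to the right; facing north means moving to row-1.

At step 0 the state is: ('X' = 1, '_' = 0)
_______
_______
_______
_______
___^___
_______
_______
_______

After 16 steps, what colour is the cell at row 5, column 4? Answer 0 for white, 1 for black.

1

0) _______
_______
_______
_______
___^___
_______
_______
_______
1) _______
_______
_______
_______
___X>__
_______
_______
_______
2) _______
_______
_______
_______
___XX__
____v__
_______
_______
3) _______
_______
_______
_______
___XX__
___<X__
_______
_______
4) _______
_______
_______
_______
___^X__
___XX__
_______
_______
5) _______
_______
_______
_______
__<_X__
___XX__
_______
_______
6) _______
_______
_______
__^____
__X_X__
___XX__
_______
_______
7) _______
_______
_______
__X>___
__X_X__
___XX__
_______
_______
8) _______
_______
_______
__XX___
__XvX__
___XX__
_______
_______
9) _______
_______
_______
__XX___
__<XX__
___XX__
_______
_______
10) _______
_______
_______
__XX___
___XX__
__vXX__
_______
_______
11) _______
_______
_______
__XX___
___XX__
_<XXX__
_______
_______
12) _______
_______
_______
__XX___
_^_XX__
_XXXX__
_______
_______
13) _______
_______
_______
__XX___
_X>XX__
_XXXX__
_______
_______
14) _______
_______
_______
__XX___
_XXXX__
_XvXX__
_______
_______
15) _______
_______
_______
__XX___
_XXXX__
_X_>X__
_______
_______
16) _______
_______
_______
__XX___
_XX^X__
_X__X__
_______
_______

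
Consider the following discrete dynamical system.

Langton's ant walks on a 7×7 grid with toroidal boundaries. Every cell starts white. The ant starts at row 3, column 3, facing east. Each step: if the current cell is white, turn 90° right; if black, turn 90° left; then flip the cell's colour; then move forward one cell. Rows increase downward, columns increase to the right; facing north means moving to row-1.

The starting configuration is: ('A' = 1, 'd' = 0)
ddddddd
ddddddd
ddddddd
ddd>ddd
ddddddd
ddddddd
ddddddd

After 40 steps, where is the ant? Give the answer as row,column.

0) ddddddd
ddddddd
ddddddd
ddd>ddd
ddddddd
ddddddd
ddddddd
1) ddddddd
ddddddd
ddddddd
dddAddd
dddvddd
ddddddd
ddddddd
2) ddddddd
ddddddd
ddddddd
dddAddd
dd<Addd
ddddddd
ddddddd
3) ddddddd
ddddddd
ddddddd
dd^Addd
ddAAddd
ddddddd
ddddddd
4) ddddddd
ddddddd
ddddddd
ddA>ddd
ddAAddd
ddddddd
ddddddd
5) ddddddd
ddddddd
ddd^ddd
ddAdddd
ddAAddd
ddddddd
ddddddd
6) ddddddd
ddddddd
dddA>dd
ddAdddd
ddAAddd
ddddddd
ddddddd
7) ddddddd
ddddddd
dddAAdd
ddAdvdd
ddAAddd
ddddddd
ddddddd
8) ddddddd
ddddddd
dddAAdd
ddA<Add
ddAAddd
ddddddd
ddddddd
9) ddddddd
ddddddd
ddd^Add
ddAAAdd
ddAAddd
ddddddd
ddddddd
10) ddddddd
ddddddd
dd<dAdd
ddAAAdd
ddAAddd
ddddddd
ddddddd
11) ddddddd
dd^dddd
ddAdAdd
ddAAAdd
ddAAddd
ddddddd
ddddddd
12) ddddddd
ddA>ddd
ddAdAdd
ddAAAdd
ddAAddd
ddddddd
ddddddd
13) ddddddd
ddAAddd
ddAvAdd
ddAAAdd
ddAAddd
ddddddd
ddddddd
14) ddddddd
ddAAddd
dd<AAdd
ddAAAdd
ddAAddd
ddddddd
ddddddd
15) ddddddd
ddAAddd
dddAAdd
ddvAAdd
ddAAddd
ddddddd
ddddddd
16) ddddddd
ddAAddd
dddAAdd
ddd>Add
ddAAddd
ddddddd
ddddddd
17) ddddddd
ddAAddd
ddd^Add
ddddAdd
ddAAddd
ddddddd
ddddddd
18) ddddddd
ddAAddd
dd<dAdd
ddddAdd
ddAAddd
ddddddd
ddddddd
19) ddddddd
dd^Addd
ddAdAdd
ddddAdd
ddAAddd
ddddddd
ddddddd
20) ddddddd
d<dAddd
ddAdAdd
ddddAdd
ddAAddd
ddddddd
ddddddd
21) d^ddddd
dAdAddd
ddAdAdd
ddddAdd
ddAAddd
ddddddd
ddddddd
22) dA>dddd
dAdAddd
ddAdAdd
ddddAdd
ddAAddd
ddddddd
ddddddd
23) dAAdddd
dAvAddd
ddAdAdd
ddddAdd
ddAAddd
ddddddd
ddddddd
24) dAAdddd
d<AAddd
ddAdAdd
ddddAdd
ddAAddd
ddddddd
ddddddd
25) dAAdddd
ddAAddd
dvAdAdd
ddddAdd
ddAAddd
ddddddd
ddddddd
26) dAAdddd
ddAAddd
<AAdAdd
ddddAdd
ddAAddd
ddddddd
ddddddd
27) dAAdddd
^dAAddd
AAAdAdd
ddddAdd
ddAAddd
ddddddd
ddddddd
28) dAAdddd
A>AAddd
AAAdAdd
ddddAdd
ddAAddd
ddddddd
ddddddd
29) dAAdddd
AAAAddd
AvAdAdd
ddddAdd
ddAAddd
ddddddd
ddddddd
30) dAAdddd
AAAAddd
Ad>dAdd
ddddAdd
ddAAddd
ddddddd
ddddddd
31) dAAdddd
AA^Addd
AdddAdd
ddddAdd
ddAAddd
ddddddd
ddddddd
32) dAAdddd
A<dAddd
AdddAdd
ddddAdd
ddAAddd
ddddddd
ddddddd
33) dAAdddd
AddAddd
AvddAdd
ddddAdd
ddAAddd
ddddddd
ddddddd
34) dAAdddd
AddAddd
<AddAdd
ddddAdd
ddAAddd
ddddddd
ddddddd
35) dAAdddd
AddAddd
dAddAdd
vdddAdd
ddAAddd
ddddddd
ddddddd
36) dAAdddd
AddAddd
dAddAdd
AdddAd<
ddAAddd
ddddddd
ddddddd
37) dAAdddd
AddAddd
dAddAd^
AdddAdA
ddAAddd
ddddddd
ddddddd
38) dAAdddd
AddAddd
>AddAdA
AdddAdA
ddAAddd
ddddddd
ddddddd
39) dAAdddd
AddAddd
AAddAdA
vdddAdA
ddAAddd
ddddddd
ddddddd
40) dAAdddd
AddAddd
AAddAdA
d>ddAdA
ddAAddd
ddddddd
ddddddd

3,1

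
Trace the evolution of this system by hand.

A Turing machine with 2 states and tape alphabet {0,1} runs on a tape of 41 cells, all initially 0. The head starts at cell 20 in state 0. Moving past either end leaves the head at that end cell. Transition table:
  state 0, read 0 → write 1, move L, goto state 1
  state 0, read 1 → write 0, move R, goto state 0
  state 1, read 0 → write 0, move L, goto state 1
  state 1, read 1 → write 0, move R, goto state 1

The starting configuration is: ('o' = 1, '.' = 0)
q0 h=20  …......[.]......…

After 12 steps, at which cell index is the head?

8

step 0: q0 h=20  …......[.]......…
step 1: q1 h=19  …......[.]o.....…
step 2: q1 h=18  …......[.].o....…
step 3: q1 h=17  …......[.]..o...…
step 4: q1 h=16  …......[.]...o..…
step 5: q1 h=15  …......[.]....o.…
step 6: q1 h=14  …......[.].....o…
step 7: q1 h=13  …......[.]......…
step 8: q1 h=12  …......[.]......…
step 9: q1 h=11  …......[.]......…
step 10: q1 h=10  …......[.]......…
step 11: q1 h= 9  …......[.]......…
step 12: q1 h= 8  …......[.]......…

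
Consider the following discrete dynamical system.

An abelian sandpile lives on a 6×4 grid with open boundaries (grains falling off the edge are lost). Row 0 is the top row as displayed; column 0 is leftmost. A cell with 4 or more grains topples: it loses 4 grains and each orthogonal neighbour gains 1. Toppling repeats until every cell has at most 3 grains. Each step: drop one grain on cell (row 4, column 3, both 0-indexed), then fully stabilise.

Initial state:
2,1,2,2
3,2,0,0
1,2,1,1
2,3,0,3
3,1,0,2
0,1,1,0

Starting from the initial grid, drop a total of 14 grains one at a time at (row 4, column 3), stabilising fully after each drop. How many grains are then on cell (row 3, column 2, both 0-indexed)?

2

0) 2,1,2,2
3,2,0,0
1,2,1,1
2,3,0,3
3,1,0,2
0,1,1,0
1) 2,1,2,2
3,2,0,0
1,2,1,1
2,3,0,3
3,1,0,3
0,1,1,0
2) 2,1,2,2
3,2,0,0
1,2,1,2
2,3,1,0
3,1,1,1
0,1,1,1
3) 2,1,2,2
3,2,0,0
1,2,1,2
2,3,1,0
3,1,1,2
0,1,1,1
4) 2,1,2,2
3,2,0,0
1,2,1,2
2,3,1,0
3,1,1,3
0,1,1,1
5) 2,1,2,2
3,2,0,0
1,2,1,2
2,3,1,1
3,1,2,0
0,1,1,2
6) 2,1,2,2
3,2,0,0
1,2,1,2
2,3,1,1
3,1,2,1
0,1,1,2
7) 2,1,2,2
3,2,0,0
1,2,1,2
2,3,1,1
3,1,2,2
0,1,1,2
8) 2,1,2,2
3,2,0,0
1,2,1,2
2,3,1,1
3,1,2,3
0,1,1,2
9) 2,1,2,2
3,2,0,0
1,2,1,2
2,3,1,2
3,1,3,0
0,1,1,3
10) 2,1,2,2
3,2,0,0
1,2,1,2
2,3,1,2
3,1,3,1
0,1,1,3
11) 2,1,2,2
3,2,0,0
1,2,1,2
2,3,1,2
3,1,3,2
0,1,1,3
12) 2,1,2,2
3,2,0,0
1,2,1,2
2,3,1,2
3,1,3,3
0,1,1,3
13) 2,1,2,2
3,2,0,0
1,2,1,2
2,3,2,3
3,2,0,2
0,1,3,0
14) 2,1,2,2
3,2,0,0
1,2,1,2
2,3,2,3
3,2,0,3
0,1,3,0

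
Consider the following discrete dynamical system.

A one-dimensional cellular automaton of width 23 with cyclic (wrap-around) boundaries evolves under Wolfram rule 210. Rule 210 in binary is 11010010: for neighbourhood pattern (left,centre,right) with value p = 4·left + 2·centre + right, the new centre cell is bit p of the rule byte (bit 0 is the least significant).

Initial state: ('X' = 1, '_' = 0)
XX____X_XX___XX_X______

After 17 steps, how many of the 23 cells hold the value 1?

t=0: XX____X_XX___XX_X______
t=1: _XX__X___XX_X_X__X____X
t=2: __XXX_X_X_X____XX_X__X_
t=3: _X_XX______X__X_X__XX_X
t=4: ____XX____X_XX___XX_X__
t=5: ___X_XX__X___XX_X_X__X_
t=6: __X___XXX_X_X_X____XX_X
t=7: XX_X_X_XX______X__X_X__
t=8: _X______XX____X_XX___XX
t=9: __X____X_XX__X___XX_X_X
t=10: XX_X__X___XXX_X_X_X____
t=11: _X__XX_X_X_XX______X__X
t=12: __XX_X______XX____X_XX_
t=13: _X_X__X____X_XX__X___XX
t=14: ____XX_X__X___XXX_X_X_X
t=15: X__X_X__XX_X_X_XX______
t=16: _XX___XX_X______XX____X
t=17: __XX_X_X__X____X_XX__X_

9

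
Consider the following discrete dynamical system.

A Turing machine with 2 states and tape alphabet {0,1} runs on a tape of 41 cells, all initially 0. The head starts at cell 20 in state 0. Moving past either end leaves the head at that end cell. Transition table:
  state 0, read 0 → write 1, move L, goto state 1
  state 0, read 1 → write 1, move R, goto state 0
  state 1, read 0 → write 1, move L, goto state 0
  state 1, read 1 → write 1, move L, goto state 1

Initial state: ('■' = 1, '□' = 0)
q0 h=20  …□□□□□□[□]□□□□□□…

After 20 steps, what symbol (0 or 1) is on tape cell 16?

t=0: q0 h=20  …□□□□□□[□]□□□□□□…
t=1: q1 h=19  …□□□□□□[□]■□□□□□…
t=2: q0 h=18  …□□□□□□[□]■■□□□□…
t=3: q1 h=17  …□□□□□□[□]■■■□□□…
t=4: q0 h=16  …□□□□□□[□]■■■■□□…
t=5: q1 h=15  …□□□□□□[□]■■■■■□…
t=6: q0 h=14  …□□□□□□[□]■■■■■■…
t=7: q1 h=13  …□□□□□□[□]■■■■■■…
t=8: q0 h=12  …□□□□□□[□]■■■■■■…
t=9: q1 h=11  …□□□□□□[□]■■■■■■…
t=10: q0 h=10  …□□□□□□[□]■■■■■■…
t=11: q1 h= 9  …□□□□□□[□]■■■■■■…
t=12: q0 h= 8  …□□□□□□[□]■■■■■■…
t=13: q1 h= 7  …□□□□□□[□]■■■■■■…
t=14: q0 h= 6  |□□□□□□[□]■■■■■■…
t=15: q1 h= 5  |□□□□□[□]■■■■■■…
t=16: q0 h= 4  |□□□□[□]■■■■■■…
t=17: q1 h= 3  |□□□[□]■■■■■■…
t=18: q0 h= 2  |□□[□]■■■■■■…
t=19: q1 h= 1  |□[□]■■■■■■…
t=20: q0 h= 0  |[□]■■■■■■…

1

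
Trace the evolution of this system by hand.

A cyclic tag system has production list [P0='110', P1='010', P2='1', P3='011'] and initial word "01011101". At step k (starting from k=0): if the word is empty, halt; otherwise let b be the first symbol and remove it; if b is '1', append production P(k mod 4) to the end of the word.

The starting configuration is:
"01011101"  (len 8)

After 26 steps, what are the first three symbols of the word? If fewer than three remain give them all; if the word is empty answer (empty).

110

step 0: "01011101"  (len 8)
step 1: "1011101"  (len 7)
step 2: "011101010"  (len 9)
step 3: "11101010"  (len 8)
step 4: "1101010011"  (len 10)
step 5: "101010011110"  (len 12)
step 6: "01010011110010"  (len 14)
step 7: "1010011110010"  (len 13)
step 8: "010011110010011"  (len 15)
step 9: "10011110010011"  (len 14)
step 10: "0011110010011010"  (len 16)
step 11: "011110010011010"  (len 15)
step 12: "11110010011010"  (len 14)
step 13: "1110010011010110"  (len 16)
step 14: "110010011010110010"  (len 18)
step 15: "100100110101100101"  (len 18)
step 16: "00100110101100101011"  (len 20)
step 17: "0100110101100101011"  (len 19)
step 18: "100110101100101011"  (len 18)
step 19: "001101011001010111"  (len 18)
step 20: "01101011001010111"  (len 17)
step 21: "1101011001010111"  (len 16)
step 22: "101011001010111010"  (len 18)
step 23: "010110010101110101"  (len 18)
step 24: "10110010101110101"  (len 17)
step 25: "0110010101110101110"  (len 19)
step 26: "110010101110101110"  (len 18)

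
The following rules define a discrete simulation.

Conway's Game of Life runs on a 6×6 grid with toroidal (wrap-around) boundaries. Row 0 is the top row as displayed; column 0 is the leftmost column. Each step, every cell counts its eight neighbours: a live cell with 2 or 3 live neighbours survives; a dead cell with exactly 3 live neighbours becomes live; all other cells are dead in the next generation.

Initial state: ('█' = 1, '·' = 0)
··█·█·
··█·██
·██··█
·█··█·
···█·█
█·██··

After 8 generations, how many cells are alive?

8

t=0: ··█·█·
··█·██
·██··█
·█··█·
···█·█
█·██··
t=1: ··█·█·
█·█·██
·██··█
·█·███
██·█·█
·██··█
t=2: ··█·█·
█·█·█·
······
···█··
···█··
·····█
t=3: ·█··█·
·█···█
···█··
······
····█·
···██·
t=4: █·████
█·█·█·
······
······
···██·
···███
t=5: █·█···
█·█·█·
······
······
···█·█
█·····
t=6: █··█··
···█·█
······
······
······
██···█
t=7: ·██···
····█·
······
······
█·····
██···█
t=8: ·██··█
······
······
······
██···█
··█··█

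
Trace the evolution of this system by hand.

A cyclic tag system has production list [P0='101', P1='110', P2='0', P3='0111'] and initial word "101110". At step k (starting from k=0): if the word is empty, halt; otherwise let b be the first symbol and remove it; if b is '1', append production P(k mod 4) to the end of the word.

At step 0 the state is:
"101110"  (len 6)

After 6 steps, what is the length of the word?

k=0  "101110"  (len 6)
k=1  "01110101"  (len 8)
k=2  "1110101"  (len 7)
k=3  "1101010"  (len 7)
k=4  "1010100111"  (len 10)
k=5  "010100111101"  (len 12)
k=6  "10100111101"  (len 11)

11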